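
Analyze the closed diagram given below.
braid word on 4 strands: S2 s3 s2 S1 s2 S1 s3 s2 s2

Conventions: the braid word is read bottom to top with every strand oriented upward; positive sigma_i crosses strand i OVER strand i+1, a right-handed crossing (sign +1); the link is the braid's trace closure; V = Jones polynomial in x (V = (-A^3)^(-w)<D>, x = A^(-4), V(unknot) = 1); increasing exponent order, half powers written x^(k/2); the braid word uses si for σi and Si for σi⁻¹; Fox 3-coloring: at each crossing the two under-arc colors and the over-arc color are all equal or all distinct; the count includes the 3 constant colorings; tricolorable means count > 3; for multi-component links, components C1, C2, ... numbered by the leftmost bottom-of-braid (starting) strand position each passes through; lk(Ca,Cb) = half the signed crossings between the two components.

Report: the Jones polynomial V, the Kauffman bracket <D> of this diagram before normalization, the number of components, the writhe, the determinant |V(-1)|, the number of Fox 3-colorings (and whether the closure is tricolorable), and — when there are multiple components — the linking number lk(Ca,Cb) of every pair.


V = x^-1 - 1 + 2x - 2x^2 + 2x^3 - 2x^4 + x^5
<D> = -A^-11 + 2A^-7 - 2A^-3 + 2A - 2A^5 + A^9 - A^13 (w = +3)
1 component over 9 crossings, w = +3
3 Fox colorings among 3^9, |V(-1)| = 11: not tricolorable
why: w = +3 (over 9 crossings) is diagram-only; (-A^3)^(-3) removes it from V


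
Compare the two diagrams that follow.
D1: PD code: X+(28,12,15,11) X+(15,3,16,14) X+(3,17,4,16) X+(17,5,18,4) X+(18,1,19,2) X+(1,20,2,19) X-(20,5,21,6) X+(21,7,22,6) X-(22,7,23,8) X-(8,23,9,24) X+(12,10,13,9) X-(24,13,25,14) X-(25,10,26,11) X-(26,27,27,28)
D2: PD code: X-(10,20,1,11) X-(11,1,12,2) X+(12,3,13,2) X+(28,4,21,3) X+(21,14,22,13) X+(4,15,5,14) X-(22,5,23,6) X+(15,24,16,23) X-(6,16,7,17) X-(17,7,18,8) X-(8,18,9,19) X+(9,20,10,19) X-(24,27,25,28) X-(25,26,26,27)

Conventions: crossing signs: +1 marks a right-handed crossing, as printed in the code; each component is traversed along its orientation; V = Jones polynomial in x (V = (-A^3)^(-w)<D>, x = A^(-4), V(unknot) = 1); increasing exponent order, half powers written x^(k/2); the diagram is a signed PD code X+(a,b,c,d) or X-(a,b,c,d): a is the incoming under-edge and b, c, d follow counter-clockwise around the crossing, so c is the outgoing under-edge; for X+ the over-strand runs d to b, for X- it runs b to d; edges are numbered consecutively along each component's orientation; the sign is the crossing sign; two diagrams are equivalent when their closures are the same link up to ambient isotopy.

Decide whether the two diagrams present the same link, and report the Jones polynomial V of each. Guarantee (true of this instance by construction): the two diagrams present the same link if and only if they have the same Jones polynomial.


equivalent: no
V(D1) = 1 + x + x^2 + x^3  (w +2, c 14, <D> = A^-6 + A^-2 + A^2 + A^6)
D2 (bracket A^-14 + 2A^-6 + A^2; 14 crossings at w = -2): V = x^-2 + 2 + x^2
why: V(x) takes 2 values over 2 diagrams, fixing the grouping


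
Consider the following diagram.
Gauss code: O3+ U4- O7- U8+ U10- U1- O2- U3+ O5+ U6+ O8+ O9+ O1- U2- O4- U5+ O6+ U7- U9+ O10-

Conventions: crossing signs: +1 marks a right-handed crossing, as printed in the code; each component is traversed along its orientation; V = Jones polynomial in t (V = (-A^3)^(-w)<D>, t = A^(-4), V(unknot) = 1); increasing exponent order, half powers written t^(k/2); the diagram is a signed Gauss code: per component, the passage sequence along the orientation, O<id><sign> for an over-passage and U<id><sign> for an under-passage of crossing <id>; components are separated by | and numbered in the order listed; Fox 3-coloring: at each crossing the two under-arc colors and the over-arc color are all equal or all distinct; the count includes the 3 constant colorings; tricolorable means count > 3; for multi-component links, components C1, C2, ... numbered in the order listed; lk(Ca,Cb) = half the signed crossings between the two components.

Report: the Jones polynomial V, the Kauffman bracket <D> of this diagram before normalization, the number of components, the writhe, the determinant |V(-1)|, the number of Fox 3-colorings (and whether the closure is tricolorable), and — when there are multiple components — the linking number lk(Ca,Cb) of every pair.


Jones polynomial: V(t) = t^-4 - 3t^-3 + 5t^-2 - 6t^-1 + 7 - 6t + 5t^2 - 3t^3 + t^4
<D> = A^-16 - 3A^-12 + 5A^-8 - 6A^-4 + 7 - 6A^4 + 5A^8 - 3A^12 + A^16; writhe 0
components 1, writhe 0 (10 crossings)
3-colorings: 3 of 3^10, det 37 — not tricolorable
note: w = 0 shifts under R1 moves; the (-A^3)^(0) factor cancels that in V


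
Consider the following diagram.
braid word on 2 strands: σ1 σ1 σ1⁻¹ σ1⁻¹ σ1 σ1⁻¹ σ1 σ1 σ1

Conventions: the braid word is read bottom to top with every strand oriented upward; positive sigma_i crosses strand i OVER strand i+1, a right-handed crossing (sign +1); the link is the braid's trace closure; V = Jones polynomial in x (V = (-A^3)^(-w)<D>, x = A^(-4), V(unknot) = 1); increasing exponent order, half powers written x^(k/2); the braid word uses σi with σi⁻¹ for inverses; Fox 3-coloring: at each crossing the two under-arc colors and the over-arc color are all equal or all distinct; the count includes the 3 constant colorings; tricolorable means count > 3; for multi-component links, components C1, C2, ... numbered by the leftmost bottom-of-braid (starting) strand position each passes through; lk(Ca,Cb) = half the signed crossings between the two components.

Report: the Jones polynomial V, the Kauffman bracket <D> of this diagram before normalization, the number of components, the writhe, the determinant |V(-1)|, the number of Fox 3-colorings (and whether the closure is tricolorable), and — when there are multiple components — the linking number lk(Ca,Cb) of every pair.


Jones polynomial: V(x) = x + x^3 - x^4
<D> = A^-7 - A^-3 - A^5; writhe +3
components 1, writhe +3 (9 crossings)
3-colorings: 9 of 3^9, det 3 — tricolorable
note: the word shrinks to σ1 σ1 σ1 after cancelling


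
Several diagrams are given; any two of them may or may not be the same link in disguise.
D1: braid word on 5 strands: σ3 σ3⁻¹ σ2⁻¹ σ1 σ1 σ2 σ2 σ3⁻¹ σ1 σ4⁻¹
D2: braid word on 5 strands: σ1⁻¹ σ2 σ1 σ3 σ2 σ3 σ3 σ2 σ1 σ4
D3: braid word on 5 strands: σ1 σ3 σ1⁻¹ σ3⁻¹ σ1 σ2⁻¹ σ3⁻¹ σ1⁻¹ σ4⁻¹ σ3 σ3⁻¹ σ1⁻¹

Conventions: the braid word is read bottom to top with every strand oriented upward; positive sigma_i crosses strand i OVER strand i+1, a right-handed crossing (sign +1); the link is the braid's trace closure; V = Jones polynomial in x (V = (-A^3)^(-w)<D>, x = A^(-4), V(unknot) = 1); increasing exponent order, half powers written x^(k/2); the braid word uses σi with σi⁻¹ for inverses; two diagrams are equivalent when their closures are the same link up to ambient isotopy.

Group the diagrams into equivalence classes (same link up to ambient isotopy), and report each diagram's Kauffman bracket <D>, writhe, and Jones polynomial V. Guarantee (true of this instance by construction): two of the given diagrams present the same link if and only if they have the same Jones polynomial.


classes: {D1} | {D2} | {D3}
V(D1) = x - x^2 + 2x^3 - x^4 + x^5 - x^6  [10 crossings, <D> = -A^-18 + A^-14 - A^-10 + 2A^-6 - A^-2 + A^2, w = +2]
V(D2) = x^2 + x^4 - x^5 + x^6 - x^7  [10 crossings, <D> = -A^-4 + 1 - A^4 + A^8 + A^16, w = +8]
D3 (bracket A^-12; 12 crossings at w = -4): V = 1
note: comparing 3 Jones polynomials yields 3 groups


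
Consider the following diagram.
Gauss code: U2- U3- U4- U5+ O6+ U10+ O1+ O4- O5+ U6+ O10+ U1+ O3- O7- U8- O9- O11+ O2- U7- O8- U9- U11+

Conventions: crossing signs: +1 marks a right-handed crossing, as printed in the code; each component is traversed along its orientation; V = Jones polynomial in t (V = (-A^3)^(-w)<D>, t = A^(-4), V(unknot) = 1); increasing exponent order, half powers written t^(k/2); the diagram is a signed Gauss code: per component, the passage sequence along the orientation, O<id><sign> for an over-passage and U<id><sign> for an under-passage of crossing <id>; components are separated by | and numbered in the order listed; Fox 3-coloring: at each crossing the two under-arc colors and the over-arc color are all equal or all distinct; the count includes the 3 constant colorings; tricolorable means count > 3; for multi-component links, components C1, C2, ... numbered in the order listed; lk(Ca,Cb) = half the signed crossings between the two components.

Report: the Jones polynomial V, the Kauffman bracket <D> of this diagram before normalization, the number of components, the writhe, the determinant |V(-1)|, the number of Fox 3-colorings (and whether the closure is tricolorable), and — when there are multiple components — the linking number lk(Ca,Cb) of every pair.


V(t) = -t^-3 + t^-2 - t^-1 + 3 - t + t^2 - t^3
bracket: A^-15 - A^-11 + A^-7 - 3A^-3 + A - A^5 + A^9, w = -1
1 component, writhe -1, over 11 crossings
det 9, colorings 27 of 3^11 — tricolorable
observation: V is palindromic (span 6, det 9): t -> 1/t fixes it; necessary, not sufficient, for amphichirality


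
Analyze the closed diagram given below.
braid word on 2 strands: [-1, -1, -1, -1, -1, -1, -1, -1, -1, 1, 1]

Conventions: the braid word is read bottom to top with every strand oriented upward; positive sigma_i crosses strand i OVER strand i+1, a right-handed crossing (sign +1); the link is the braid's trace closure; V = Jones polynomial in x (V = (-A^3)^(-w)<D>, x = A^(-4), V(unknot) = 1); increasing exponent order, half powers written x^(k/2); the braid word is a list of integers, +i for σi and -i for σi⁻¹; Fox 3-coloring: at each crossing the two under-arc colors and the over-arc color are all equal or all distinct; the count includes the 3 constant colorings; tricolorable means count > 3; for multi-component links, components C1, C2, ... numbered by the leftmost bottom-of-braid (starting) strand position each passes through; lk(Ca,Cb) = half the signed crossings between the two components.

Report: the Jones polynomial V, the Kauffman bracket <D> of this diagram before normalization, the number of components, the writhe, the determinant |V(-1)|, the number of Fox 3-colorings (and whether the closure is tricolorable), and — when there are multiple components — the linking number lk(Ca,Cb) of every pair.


V = -x^-10 + x^-9 - x^-8 + x^-7 - x^-6 + x^-5 + x^-3
<D> = -A^-9 - A^-1 + A^3 - A^7 + A^11 - A^15 + A^19 (w = -7)
1 component over 11 crossings, w = -7
3 Fox colorings among 3^11, |V(-1)| = 7: not tricolorable
why: w = -7 (over 11 crossings) is diagram-only; (-A^3)^(7) removes it from V


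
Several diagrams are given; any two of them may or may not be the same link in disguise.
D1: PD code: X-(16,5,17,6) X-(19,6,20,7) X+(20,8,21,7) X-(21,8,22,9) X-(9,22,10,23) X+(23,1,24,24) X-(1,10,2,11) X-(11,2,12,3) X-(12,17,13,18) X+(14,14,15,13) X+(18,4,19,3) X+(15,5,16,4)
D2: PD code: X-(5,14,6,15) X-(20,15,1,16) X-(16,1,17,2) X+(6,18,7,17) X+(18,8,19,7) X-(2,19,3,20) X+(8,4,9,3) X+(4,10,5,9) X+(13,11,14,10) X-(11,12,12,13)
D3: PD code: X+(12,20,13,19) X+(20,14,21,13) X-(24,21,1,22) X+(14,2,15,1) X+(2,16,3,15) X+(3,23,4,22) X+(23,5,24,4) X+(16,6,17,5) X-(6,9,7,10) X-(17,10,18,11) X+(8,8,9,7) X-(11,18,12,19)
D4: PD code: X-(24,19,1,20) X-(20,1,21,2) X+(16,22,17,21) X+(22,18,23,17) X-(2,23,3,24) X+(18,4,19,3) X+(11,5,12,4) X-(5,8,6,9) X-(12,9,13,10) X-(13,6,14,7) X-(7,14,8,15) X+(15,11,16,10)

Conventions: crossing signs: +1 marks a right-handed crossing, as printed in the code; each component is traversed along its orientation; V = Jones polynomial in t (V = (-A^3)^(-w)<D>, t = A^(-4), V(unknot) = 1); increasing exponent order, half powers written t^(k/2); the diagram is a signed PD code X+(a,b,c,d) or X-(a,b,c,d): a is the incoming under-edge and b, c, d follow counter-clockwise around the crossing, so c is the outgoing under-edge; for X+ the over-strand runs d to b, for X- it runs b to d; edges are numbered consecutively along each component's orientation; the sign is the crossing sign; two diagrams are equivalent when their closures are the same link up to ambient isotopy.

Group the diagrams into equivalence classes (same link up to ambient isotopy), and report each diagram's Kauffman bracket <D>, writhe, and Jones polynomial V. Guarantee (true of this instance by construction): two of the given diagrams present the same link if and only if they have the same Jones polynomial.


classes: {D1} | {D2, D4} | {D3}
V(D1) = -t^-4 + t^-3 + t^-1  [12 crossings, <D> = A^-2 + A^6 - A^10, w = -2]
V(D2) = -t^-3 + 2t^-2 - 2t^-1 + 3 - 2t + 2t^2 - t^3  (w 0, c 10, <D> = -A^-12 + 2A^-8 - 2A^-4 + 3 - 2A^4 + 2A^8 - A^12)
V(D3) = t - t^2 + 2t^3 - t^4 + t^5 - t^6  [12 crossings, <D> = -A^-12 + A^-8 - A^-4 + 2 - A^4 + A^8, w = +4]
V(D4) = -t^-3 + 2t^-2 - 2t^-1 + 3 - 2t + 2t^2 - t^3  [12 crossings, <D> = -A^-18 + 2A^-14 - 2A^-10 + 3A^-6 - 2A^-2 + 2A^2 - A^6, w = -2]
note: 3 values of V(t) split the 4 diagrams


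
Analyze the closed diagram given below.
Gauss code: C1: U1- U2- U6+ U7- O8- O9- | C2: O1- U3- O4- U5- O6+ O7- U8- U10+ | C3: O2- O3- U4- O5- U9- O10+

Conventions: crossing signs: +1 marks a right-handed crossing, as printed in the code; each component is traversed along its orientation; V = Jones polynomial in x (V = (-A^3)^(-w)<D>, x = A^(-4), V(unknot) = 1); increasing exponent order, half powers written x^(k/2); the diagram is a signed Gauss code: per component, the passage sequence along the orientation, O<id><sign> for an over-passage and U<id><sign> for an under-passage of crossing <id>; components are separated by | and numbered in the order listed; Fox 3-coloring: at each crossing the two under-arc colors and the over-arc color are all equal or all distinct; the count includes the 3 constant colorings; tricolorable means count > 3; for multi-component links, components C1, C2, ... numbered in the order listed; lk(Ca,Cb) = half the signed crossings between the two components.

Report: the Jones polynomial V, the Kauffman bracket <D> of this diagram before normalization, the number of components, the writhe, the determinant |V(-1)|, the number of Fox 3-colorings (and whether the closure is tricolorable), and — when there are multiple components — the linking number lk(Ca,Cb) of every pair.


V(x) = 2x^-6 + x^-4 + x^-2
bracket: A^-10 + A^-2 + 2A^6, w = -6
3 components, writhe -6, over 10 crossings
lk(C1,C2) = -1
linking number lk(C1,C3) = -1
lk(C2,C3): -1
det 4, colorings 3 of 3^10 — not tricolorable
observation: w = -6 shifts under R1 moves; the (-A^3)^(6) factor cancels that in V


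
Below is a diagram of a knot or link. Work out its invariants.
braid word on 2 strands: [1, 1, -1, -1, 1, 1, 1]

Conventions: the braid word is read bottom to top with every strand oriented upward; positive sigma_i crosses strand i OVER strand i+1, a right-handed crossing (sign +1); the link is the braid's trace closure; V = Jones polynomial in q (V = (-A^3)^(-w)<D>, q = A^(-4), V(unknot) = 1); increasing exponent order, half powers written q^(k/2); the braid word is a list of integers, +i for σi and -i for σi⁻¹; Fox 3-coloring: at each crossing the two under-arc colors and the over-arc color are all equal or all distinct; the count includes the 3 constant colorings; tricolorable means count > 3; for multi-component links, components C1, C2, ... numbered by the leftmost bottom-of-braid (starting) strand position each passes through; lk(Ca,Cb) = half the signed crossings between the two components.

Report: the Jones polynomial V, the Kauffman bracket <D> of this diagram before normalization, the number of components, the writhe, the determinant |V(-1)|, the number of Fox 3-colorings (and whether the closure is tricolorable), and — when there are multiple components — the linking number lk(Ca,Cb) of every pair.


Jones polynomial: V(q) = q + q^3 - q^4
<D> = A^-7 - A^-3 - A^5; writhe +3
components 1, writhe +3 (7 crossings)
3-colorings: 9 of 3^7, det 3 — tricolorable
note: V spans 3 powers of q: at least 3 crossings in any diagram


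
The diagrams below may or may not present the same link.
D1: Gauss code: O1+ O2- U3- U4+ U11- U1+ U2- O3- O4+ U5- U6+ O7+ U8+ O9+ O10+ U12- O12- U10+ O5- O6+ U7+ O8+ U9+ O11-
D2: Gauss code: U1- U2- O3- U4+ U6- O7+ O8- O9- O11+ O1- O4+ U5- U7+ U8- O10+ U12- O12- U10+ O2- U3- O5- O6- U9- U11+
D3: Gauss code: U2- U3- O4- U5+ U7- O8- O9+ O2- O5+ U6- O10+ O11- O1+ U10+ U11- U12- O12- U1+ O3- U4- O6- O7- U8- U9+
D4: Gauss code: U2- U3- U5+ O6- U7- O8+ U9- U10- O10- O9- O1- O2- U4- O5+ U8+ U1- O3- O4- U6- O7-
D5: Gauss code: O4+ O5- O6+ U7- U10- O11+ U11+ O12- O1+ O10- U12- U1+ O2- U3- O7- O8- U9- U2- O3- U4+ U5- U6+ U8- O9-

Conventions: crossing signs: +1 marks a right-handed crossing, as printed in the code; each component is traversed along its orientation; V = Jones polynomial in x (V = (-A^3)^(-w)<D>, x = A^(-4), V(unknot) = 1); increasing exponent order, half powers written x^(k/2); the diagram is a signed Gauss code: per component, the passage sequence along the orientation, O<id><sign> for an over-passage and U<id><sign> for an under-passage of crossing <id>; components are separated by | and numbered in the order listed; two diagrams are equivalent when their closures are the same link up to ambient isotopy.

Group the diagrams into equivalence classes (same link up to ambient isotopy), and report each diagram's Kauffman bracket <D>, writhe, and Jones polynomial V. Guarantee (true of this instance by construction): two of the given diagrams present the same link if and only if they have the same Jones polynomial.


grouping into links: {D1} | {D2, D3, D5} | {D4}
V(D1) = x + x^3 - x^4  (w +2, c 12, <D> = -A^-10 + A^-6 + A^2)
D2 (bracket A^-8 - A^-4 + 2 - A^4 + A^8 - A^12; 12 crossings at w = -4): V = -x^-6 + x^-5 - x^-4 + 2x^-3 - x^-2 + x^-1
V(D3) = -x^-6 + x^-5 - x^-4 + 2x^-3 - x^-2 + x^-1  [12 crossings, <D> = A^-8 - A^-4 + 2 - A^4 + A^8 - A^12, w = -4]
V(D4) = -x^-4 + x^-3 + x^-1  [10 crossings, <D> = A^-14 + A^-6 - A^-2, w = -6]
D5 (bracket A^-8 - A^-4 + 2 - A^4 + A^8 - A^12; 12 crossings at w = -4): V = -x^-6 + x^-5 - x^-4 + 2x^-3 - x^-2 + x^-1
why: 3 classes among 5 diagrams; unequal V(x) rules out equality


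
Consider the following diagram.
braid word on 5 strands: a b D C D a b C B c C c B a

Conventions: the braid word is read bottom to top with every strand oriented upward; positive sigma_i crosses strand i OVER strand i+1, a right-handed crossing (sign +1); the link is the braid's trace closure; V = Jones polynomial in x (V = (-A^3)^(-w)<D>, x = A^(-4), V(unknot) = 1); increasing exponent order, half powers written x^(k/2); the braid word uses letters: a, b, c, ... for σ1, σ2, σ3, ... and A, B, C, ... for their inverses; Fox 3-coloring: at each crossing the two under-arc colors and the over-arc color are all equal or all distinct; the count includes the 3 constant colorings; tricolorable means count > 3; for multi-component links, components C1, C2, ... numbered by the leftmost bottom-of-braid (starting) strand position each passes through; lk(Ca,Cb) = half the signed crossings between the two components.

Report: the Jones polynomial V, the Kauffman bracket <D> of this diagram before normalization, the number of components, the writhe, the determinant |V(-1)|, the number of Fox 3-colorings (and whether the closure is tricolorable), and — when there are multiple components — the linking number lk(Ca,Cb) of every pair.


Jones polynomial: V(x) = -x^-3 + 2x^-2 - 2x^-1 + 3 - 2x + 2x^2 - x^3
<D> = -A^-12 + 2A^-8 - 2A^-4 + 3 - 2A^4 + 2A^8 - A^12; writhe 0
components 1, writhe 0 (14 crossings)
3-colorings: 3 of 3^14, det 13 — not tricolorable
note: palindromic: swapping x for 1/x fixes V


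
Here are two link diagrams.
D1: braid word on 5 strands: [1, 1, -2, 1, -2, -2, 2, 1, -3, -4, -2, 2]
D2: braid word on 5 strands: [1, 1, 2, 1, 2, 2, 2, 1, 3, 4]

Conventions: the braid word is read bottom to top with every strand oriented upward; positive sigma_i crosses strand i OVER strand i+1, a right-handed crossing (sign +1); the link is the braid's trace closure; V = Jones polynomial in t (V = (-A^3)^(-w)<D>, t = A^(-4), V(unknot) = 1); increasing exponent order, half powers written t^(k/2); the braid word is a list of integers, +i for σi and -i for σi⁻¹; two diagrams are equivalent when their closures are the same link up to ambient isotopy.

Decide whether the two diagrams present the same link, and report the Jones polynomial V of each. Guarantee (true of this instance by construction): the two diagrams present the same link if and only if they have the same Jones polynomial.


equivalent: no
D1 (bracket A^-20 - 2A^-16 + 2A^-12 - 2A^-8 + 2A^-4 - 1 + A^4; 12 crossings at w = 0): V = t^-1 - 1 + 2t - 2t^2 + 2t^3 - 2t^4 + t^5
D2 (bracket -A^-10 + A^-6 - A^-2 + A^2 - A^6 + A^10 + A^18; 10 crossings at w = +10): V = t^3 + t^5 - t^6 + t^7 - t^8 + t^9 - t^10
key observation: 2 classes among 2 diagrams; unequal V(t) rules out equality


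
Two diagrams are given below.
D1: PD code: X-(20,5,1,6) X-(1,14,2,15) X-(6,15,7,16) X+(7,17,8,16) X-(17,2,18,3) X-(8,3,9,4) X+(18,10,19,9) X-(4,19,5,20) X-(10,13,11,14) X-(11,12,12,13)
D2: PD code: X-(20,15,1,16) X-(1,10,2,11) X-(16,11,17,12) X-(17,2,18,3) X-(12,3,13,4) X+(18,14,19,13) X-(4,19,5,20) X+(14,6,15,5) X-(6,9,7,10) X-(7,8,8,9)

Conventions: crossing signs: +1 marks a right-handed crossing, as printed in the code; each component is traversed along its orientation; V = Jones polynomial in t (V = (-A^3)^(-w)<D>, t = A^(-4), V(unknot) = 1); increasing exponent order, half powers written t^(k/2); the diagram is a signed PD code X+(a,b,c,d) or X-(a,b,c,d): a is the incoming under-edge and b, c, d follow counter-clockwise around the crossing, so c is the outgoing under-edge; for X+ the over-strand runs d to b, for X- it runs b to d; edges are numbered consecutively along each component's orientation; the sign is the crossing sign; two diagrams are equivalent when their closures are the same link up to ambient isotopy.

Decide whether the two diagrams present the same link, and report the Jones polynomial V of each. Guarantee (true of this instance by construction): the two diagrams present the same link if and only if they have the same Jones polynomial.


equivalent: yes
V(D1) = -t^-6 + t^-5 - t^-4 + 2t^-3 - t^-2 + t^-1  (w -6, c 10, <D> = A^-14 - A^-10 + 2A^-6 - A^-2 + A^2 - A^6)
D2 (bracket A^-14 - A^-10 + 2A^-6 - A^-2 + A^2 - A^6; 10 crossings at w = -6): V = -t^-6 + t^-5 - t^-4 + 2t^-3 - t^-2 + t^-1
why: Reidemeister moves carry D1 (10 crossings) to D2 (10)


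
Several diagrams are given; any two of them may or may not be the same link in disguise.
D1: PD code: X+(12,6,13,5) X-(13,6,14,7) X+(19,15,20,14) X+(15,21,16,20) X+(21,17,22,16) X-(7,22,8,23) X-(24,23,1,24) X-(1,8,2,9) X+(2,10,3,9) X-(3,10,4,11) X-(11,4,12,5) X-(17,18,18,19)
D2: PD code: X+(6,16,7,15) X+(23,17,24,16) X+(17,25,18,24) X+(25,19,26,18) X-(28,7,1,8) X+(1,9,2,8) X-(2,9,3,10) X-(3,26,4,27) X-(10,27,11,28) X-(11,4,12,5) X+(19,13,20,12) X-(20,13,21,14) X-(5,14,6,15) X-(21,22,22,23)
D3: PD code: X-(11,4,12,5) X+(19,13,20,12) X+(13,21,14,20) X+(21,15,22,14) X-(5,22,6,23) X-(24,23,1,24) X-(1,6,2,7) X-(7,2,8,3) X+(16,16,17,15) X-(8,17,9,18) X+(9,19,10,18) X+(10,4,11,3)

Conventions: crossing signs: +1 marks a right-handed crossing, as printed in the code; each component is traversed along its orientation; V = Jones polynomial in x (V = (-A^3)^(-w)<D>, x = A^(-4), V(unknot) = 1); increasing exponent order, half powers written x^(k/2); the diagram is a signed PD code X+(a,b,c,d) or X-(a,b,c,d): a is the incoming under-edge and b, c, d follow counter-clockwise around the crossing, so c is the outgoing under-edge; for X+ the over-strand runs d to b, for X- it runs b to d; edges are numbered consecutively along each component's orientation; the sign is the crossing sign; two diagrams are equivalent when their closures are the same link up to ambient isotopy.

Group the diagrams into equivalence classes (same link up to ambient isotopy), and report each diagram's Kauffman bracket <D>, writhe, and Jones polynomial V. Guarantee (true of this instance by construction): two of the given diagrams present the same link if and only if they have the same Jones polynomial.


classes: {D1, D2, D3}
V(D1) = -x^-3 + x^-2 - x^-1 + 3 - x + x^2 - x^3  [12 crossings, <D> = -A^-18 + A^-14 - A^-10 + 3A^-6 - A^-2 + A^2 - A^6, w = -2]
D2 (bracket -A^-18 + A^-14 - A^-10 + 3A^-6 - A^-2 + A^2 - A^6; 14 crossings at w = -2): V = -x^-3 + x^-2 - x^-1 + 3 - x + x^2 - x^3
D3 (bracket -A^-12 + A^-8 - A^-4 + 3 - A^4 + A^8 - A^12; 12 crossings at w = 0): V = -x^-3 + x^-2 - x^-1 + 3 - x + x^2 - x^3
note: all 3 diagrams share one V(x), hence one class


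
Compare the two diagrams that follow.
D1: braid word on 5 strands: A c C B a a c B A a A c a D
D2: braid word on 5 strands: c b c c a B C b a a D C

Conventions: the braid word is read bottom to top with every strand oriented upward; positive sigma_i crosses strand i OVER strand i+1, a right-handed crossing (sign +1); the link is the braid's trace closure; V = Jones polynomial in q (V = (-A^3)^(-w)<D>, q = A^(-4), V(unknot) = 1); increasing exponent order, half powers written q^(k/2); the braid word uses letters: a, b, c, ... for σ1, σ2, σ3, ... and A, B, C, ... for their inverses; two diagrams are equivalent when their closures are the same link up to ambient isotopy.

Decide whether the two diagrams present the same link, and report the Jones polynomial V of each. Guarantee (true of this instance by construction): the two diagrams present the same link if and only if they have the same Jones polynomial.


equivalent: no
V(D1) = 1  (w 0, c 14, <D> = 1)
D2 (bracket -A^-16 + A^-12 - A^-8 + A^-4 + A^4; 12 crossings at w = +4): V = q^2 + q^4 - q^5 + q^6 - q^7
why: V(q) takes 2 values over 2 diagrams, fixing the grouping


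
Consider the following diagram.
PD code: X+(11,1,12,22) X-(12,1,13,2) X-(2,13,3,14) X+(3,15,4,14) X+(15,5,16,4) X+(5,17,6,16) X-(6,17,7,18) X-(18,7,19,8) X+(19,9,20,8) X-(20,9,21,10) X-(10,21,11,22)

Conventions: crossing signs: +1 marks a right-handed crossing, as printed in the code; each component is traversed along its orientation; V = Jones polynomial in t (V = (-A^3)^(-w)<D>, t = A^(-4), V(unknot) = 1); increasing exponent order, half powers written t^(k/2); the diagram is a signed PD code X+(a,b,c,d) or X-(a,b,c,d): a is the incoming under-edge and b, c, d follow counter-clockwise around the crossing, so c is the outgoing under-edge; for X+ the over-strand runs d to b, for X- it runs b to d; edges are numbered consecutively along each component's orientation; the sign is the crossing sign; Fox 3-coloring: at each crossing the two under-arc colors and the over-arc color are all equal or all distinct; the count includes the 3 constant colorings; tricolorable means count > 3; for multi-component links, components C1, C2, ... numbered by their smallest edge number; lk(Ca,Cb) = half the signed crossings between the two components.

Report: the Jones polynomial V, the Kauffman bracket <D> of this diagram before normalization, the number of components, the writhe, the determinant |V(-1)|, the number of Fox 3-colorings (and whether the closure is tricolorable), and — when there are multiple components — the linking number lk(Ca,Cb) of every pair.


V = 1
<D> = -A^-3 (w = -1)
1 component over 11 crossings, w = -1
3 Fox colorings among 3^11, |V(-1)| = 1: not tricolorable
why: det 1 = |V(-1)|; not divisible by 3, so not tricolorable


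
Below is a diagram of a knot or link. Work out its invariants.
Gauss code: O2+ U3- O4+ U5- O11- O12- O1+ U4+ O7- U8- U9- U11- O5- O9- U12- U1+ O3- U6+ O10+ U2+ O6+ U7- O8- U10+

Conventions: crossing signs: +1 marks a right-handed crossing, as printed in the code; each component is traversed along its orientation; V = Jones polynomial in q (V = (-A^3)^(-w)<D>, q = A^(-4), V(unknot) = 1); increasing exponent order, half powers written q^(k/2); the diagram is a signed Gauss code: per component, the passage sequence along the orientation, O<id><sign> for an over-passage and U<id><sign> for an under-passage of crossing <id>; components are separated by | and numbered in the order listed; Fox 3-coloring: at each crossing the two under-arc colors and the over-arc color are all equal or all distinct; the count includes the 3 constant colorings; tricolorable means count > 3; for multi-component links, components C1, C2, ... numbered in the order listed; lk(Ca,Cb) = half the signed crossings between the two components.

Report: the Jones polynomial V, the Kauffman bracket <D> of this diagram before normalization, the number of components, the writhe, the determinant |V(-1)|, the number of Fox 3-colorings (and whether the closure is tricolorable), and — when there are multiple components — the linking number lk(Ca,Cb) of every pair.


Jones polynomial: V(q) = -q^-5 + 2q^-4 - 3q^-3 + 4q^-2 - 4q^-1 + 5 - 3q + 2q^2 - q^3
<D> = -A^-18 + 2A^-14 - 3A^-10 + 5A^-6 - 4A^-2 + 4A^2 - 3A^6 + 2A^10 - A^14; writhe -2
components 1, writhe -2 (12 crossings)
3-colorings: 3 of 3^12, det 25 — not tricolorable
note: V spans 8 powers of q: at least 8 crossings in any diagram


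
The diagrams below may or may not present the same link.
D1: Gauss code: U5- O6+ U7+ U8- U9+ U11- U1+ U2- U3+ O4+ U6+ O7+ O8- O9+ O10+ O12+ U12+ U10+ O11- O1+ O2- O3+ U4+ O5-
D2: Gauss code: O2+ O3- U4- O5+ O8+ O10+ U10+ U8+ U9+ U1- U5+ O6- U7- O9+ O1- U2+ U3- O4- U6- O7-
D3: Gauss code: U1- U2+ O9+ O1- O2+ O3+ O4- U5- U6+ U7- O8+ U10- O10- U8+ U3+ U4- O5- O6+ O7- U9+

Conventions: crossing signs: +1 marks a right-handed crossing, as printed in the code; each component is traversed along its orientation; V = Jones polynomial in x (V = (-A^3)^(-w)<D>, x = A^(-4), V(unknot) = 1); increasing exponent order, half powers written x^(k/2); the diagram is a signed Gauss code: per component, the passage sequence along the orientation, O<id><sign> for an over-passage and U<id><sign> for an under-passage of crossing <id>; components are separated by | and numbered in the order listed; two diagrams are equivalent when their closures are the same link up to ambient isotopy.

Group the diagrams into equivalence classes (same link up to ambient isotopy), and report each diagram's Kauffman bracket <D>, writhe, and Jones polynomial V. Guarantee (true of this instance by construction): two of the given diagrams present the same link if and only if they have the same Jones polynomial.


grouping into links: {D1} | {D2} | {D3}
V(D1) = x + x^3 - x^4  (w +4, c 12, <D> = -A^-4 + 1 + A^8)
D2 (bracket A^4 + A^12 - A^16; 10 crossings at w = 0): V = -x^-4 + x^-3 + x^-1
D3 (bracket 1; 10 crossings at w = 0): V = 1
why: 3 classes among 3 diagrams; unequal V(x) rules out equality


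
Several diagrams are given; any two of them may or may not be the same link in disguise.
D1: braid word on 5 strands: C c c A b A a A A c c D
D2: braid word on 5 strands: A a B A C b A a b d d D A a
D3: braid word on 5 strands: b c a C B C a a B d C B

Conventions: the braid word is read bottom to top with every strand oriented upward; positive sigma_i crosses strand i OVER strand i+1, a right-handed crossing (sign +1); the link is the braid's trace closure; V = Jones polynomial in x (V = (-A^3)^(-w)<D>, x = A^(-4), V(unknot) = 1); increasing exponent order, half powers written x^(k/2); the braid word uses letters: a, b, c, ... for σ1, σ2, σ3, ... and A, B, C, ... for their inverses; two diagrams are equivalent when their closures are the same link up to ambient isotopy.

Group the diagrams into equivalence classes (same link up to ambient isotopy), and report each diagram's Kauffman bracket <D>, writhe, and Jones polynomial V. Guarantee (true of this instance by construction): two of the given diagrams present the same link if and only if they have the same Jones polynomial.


classes: {D1} | {D2} | {D3}
V(D1) = -x^-3 + x^-2 - x^-1 + 3 - x + x^2 - x^3  [12 crossings, <D> = -A^-12 + A^-8 - A^-4 + 3 - A^4 + A^8 - A^12, w = 0]
D2 (bracket 1; 14 crossings at w = 0): V = 1
V(D3) = -x^-3 + 2x^-2 - 2x^-1 + 3 - 2x + 2x^2 - x^3  (w 0, c 12, <D> = -A^-12 + 2A^-8 - 2A^-4 + 3 - 2A^4 + 2A^8 - A^12)
insight: 3 classes among 3 diagrams; unequal V(x) rules out equality


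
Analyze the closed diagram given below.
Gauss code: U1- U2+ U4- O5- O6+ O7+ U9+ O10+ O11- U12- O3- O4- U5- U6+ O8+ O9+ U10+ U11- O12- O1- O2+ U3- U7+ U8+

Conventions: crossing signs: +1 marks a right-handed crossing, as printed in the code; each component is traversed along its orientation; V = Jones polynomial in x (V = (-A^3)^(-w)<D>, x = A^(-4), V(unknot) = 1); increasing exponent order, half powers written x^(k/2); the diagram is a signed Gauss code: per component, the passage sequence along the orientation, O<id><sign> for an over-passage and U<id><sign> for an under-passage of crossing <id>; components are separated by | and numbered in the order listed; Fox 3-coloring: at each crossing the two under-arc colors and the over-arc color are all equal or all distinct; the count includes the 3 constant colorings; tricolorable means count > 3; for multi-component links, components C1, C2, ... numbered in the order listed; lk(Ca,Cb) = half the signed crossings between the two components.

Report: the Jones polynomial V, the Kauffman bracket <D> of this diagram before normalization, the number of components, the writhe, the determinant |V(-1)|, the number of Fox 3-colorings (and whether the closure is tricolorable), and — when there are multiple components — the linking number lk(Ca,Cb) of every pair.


Jones polynomial: V(x) = 1
<D> = 1; writhe 0
components 1, writhe 0 (12 crossings)
3-colorings: 3 of 3^12, det 1 — not tricolorable
note: det 1 = |V(-1)|; not divisible by 3, so not tricolorable


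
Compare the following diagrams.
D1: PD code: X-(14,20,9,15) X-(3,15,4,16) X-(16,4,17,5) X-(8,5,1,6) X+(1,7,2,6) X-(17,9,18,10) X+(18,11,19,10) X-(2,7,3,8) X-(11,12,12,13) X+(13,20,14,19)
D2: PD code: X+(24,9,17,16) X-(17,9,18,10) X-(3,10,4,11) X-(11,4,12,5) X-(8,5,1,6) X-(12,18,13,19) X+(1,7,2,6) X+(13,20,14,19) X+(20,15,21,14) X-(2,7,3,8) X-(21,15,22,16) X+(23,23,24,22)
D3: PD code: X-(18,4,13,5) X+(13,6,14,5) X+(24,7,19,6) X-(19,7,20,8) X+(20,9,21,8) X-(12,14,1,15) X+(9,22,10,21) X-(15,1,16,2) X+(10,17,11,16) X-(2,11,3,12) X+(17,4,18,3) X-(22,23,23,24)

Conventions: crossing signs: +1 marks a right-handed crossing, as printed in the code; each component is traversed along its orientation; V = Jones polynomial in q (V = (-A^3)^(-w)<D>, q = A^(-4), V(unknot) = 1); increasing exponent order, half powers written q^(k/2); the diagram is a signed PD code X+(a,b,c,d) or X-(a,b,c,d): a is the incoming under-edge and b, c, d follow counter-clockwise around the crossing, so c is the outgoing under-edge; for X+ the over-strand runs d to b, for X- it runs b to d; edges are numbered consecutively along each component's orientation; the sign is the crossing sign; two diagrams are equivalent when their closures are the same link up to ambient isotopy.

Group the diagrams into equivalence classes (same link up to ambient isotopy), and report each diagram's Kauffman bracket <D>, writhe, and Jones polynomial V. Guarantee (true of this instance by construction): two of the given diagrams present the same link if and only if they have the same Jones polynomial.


classes: {D1, D2} | {D3}
V(D1) = q^-3 + q^-2 + q^-1 + 1  [10 crossings, <D> = A^-12 + A^-8 + A^-4 + 1, w = -4]
V(D2) = q^-3 + q^-2 + q^-1 + 1  (w -2, c 12, <D> = A^-6 + A^-2 + A^2 + A^6)
V(D3) = -q^-3 + 2q^-2 - 2q^-1 + 4 - 2q + 3q^2 - q^3 + q^4  [12 crossings, <D> = A^-16 - A^-12 + 3A^-8 - 2A^-4 + 4 - 2A^4 + 2A^8 - A^12, w = 0]
note: 2 values of V(q) split the 3 diagrams


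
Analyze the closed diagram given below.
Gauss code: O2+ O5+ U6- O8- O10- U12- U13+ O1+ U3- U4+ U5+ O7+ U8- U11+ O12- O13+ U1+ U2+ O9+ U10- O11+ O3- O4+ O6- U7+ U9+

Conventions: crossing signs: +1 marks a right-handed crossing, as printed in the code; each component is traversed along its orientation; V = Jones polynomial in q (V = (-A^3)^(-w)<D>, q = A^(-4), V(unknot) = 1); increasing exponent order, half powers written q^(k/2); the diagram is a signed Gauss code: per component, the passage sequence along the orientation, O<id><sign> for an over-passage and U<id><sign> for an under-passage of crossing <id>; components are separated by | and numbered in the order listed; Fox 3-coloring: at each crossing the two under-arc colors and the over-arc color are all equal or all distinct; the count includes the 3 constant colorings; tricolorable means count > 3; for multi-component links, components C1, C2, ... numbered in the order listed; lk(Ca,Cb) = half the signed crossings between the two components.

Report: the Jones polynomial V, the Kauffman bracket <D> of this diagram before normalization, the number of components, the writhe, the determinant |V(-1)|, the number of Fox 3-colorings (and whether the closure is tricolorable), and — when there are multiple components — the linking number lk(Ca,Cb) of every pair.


V = q^-1 - 1 + 2q - 2q^2 + 2q^3 - 2q^4 + q^5
<D> = -A^-11 + 2A^-7 - 2A^-3 + 2A - 2A^5 + A^9 - A^13 (w = +3)
1 component over 13 crossings, w = +3
3 Fox colorings among 3^13, |V(-1)| = 11: not tricolorable
why: det 11 = |V(-1)|; not divisible by 3, so not tricolorable


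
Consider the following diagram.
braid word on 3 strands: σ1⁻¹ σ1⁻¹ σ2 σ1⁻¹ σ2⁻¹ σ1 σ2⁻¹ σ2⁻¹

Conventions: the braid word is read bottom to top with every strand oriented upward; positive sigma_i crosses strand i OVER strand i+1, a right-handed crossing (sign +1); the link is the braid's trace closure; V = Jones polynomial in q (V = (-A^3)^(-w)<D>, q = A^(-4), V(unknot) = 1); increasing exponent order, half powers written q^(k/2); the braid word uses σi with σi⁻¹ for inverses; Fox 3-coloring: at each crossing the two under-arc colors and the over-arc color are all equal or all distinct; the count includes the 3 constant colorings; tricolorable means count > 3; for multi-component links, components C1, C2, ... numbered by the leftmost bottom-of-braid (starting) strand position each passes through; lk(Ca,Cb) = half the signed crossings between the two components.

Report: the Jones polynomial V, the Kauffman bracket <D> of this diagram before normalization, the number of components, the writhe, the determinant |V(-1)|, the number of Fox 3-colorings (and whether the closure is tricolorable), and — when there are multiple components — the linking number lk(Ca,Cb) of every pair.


Jones polynomial: V(q) = q^-7 - 2q^-6 + 2q^-5 - 3q^-4 + 3q^-3 - 2q^-2 + 2q^-1
<D> = 2A^-8 - 2A^-4 + 3 - 3A^4 + 2A^8 - 2A^12 + A^16; writhe -4
components 1, writhe -4 (8 crossings)
3-colorings: 9 of 3^8, det 15 — tricolorable
note: the span of V is 6, forcing >= 6 crossings in any diagram


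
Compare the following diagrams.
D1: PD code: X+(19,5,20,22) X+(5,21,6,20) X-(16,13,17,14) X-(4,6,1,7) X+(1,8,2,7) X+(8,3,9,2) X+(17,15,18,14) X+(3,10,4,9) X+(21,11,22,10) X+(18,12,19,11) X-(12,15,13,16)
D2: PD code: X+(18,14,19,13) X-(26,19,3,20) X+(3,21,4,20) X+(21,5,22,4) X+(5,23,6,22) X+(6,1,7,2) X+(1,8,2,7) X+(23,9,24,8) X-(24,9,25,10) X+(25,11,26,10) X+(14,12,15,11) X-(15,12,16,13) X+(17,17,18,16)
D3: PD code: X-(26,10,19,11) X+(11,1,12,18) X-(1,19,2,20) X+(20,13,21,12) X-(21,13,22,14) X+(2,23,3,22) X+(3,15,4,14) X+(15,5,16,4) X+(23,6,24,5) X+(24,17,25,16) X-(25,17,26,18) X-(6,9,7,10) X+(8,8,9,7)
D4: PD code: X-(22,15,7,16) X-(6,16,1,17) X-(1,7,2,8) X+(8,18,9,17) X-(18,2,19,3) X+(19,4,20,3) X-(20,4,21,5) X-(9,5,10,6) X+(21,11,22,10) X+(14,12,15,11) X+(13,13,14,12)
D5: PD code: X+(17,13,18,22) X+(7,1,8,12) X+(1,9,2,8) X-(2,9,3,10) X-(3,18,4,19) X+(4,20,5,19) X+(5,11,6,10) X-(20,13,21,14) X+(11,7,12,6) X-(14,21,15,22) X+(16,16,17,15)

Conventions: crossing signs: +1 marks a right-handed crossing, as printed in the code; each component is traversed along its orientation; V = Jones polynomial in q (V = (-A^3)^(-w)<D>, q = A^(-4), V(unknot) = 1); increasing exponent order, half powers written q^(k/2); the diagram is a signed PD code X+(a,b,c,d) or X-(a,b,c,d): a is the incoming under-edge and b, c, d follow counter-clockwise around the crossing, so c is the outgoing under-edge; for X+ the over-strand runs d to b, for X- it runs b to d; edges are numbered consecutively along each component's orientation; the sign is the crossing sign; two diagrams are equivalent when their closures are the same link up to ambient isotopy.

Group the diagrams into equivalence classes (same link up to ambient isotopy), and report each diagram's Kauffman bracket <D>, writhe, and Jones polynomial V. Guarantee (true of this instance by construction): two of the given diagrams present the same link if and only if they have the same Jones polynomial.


grouping into links: {D1, D2} | {D3, D5} | {D4}
V(D1) = -q^(3/2) - 2q^(7/2) + q^(9/2) - q^(11/2) + q^(13/2)  (w +5, c 11, <D> = -A^-11 + A^-7 - A^-3 + 2A + A^9)
V(D2) = -q^(3/2) - 2q^(7/2) + q^(9/2) - q^(11/2) + q^(13/2)  [13 crossings, <D> = -A^-5 + A^-1 - A^3 + 2A^7 + A^15, w = +7]
D3 (bracket -A^-9 + A^-1 + A^3 + A^7; 13 crossings at w = +3): V = -q^(1/2) - q^(3/2) - q^(5/2) + q^(9/2)
V(D4) = -q^(-9/2) - q^(-5/2) + q^(-3/2) - q^(-1/2)  [11 crossings, <D> = A^-1 - A^3 + A^7 + A^15, w = -1]
V(D5) = -q^(1/2) - q^(3/2) - q^(5/2) + q^(9/2)  [11 crossings, <D> = -A^-9 + A^-1 + A^3 + A^7, w = +3]
key observation: 3 values of V(q) split the 5 diagrams
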